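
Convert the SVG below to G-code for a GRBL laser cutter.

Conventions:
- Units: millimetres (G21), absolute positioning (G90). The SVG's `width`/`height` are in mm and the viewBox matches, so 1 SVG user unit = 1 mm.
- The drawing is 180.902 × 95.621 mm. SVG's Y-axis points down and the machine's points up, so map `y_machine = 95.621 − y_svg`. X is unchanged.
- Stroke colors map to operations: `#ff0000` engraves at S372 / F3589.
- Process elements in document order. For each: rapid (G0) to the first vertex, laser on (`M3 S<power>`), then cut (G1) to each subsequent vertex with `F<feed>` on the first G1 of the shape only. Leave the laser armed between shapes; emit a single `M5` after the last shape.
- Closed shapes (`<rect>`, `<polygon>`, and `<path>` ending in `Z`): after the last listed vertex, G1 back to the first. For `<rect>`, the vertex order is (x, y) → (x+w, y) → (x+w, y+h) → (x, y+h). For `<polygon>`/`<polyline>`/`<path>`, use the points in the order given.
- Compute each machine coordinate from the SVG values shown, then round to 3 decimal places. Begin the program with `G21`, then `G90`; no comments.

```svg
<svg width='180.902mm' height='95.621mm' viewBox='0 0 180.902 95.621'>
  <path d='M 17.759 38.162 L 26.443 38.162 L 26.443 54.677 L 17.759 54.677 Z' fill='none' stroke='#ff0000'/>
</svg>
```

Since the viewBox matches the mm dimensions, user units are millimetres directly. The only transform is the Y-flip y_m = 95.621 − y_svg.

Shape 1 is a rectangle drawn with `<path>`. Its stroke #ff0000 means engrave at S372, F3589. After flipping Y the toolpath is (17.759,57.459) → (26.443,57.459) → (26.443,40.944) → (17.759,40.944) → (17.759,57.459), returning to the start.

G21
G90
G0 X17.759 Y57.459
M3 S372
G1 X26.443 Y57.459 F3589
G1 X26.443 Y40.944
G1 X17.759 Y40.944
G1 X17.759 Y57.459
M5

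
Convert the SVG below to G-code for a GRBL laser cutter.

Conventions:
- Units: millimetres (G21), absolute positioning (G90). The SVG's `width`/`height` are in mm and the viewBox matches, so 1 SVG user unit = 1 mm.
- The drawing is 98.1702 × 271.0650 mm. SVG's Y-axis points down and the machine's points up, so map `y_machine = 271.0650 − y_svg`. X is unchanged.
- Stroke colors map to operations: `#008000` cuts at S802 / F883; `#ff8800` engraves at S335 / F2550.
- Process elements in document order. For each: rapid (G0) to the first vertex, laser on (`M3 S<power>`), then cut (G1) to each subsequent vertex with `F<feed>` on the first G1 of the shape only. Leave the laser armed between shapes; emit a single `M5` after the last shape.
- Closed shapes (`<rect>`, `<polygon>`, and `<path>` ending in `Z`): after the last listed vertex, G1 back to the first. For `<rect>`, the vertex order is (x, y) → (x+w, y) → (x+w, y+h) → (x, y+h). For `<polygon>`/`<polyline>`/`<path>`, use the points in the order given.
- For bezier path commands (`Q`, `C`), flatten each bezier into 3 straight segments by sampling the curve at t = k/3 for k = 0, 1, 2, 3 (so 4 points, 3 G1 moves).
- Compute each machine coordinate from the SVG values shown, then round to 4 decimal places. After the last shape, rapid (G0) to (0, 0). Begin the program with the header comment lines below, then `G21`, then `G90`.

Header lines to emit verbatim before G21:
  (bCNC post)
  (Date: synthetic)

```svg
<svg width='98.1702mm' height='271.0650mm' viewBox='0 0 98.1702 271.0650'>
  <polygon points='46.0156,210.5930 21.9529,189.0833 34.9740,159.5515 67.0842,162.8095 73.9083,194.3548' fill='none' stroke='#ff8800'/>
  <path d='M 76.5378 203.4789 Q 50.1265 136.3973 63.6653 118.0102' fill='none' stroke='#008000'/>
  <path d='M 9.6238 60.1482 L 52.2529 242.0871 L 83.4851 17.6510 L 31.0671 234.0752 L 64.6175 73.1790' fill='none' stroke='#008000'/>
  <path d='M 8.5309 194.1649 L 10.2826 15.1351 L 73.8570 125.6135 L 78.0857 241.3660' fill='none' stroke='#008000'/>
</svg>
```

(bCNC post)
(Date: synthetic)
G21
G90
G0 X46.0156 Y60.4720
M3 S335
G1 X21.9529 Y81.9817 F2550
G1 X34.9740 Y111.5135
G1 X67.0842 Y108.2555
G1 X73.9083 Y76.7102
G1 X46.0156 Y60.4720
G0 X76.5378 Y67.5861
M3 S802
G1 X63.3692 Y106.8967 F883
G1 X59.0783 Y135.3862
G1 X63.6653 Y153.0548
G0 X9.6238 Y210.9168
M3 S802
G1 X52.2529 Y28.9779 F883
G1 X83.4851 Y253.4140
G1 X31.0671 Y36.9898
G1 X64.6175 Y197.8860
G0 X8.5309 Y76.9001
M3 S802
G1 X10.2826 Y255.9299 F883
G1 X73.8570 Y145.4515
G1 X78.0857 Y29.6990
M5
G0 X0.0000 Y0.0000

1 u = 1 mm; y_m = 271.0650 − y.

[1] `<polygon>` regular polygon, #ff8800→engrave S335 F2550: (46.0156,60.4720) → (21.9529,81.9817) → (34.9740,111.5135) → (67.0842,108.2555) → (73.9083,76.7102) → (46.0156,60.4720) (closed)

[2] `<path>` quadratic bezier, #008000→cut S802 F883: (76.5378,67.5861) → (63.3692,106.8967) → (59.0783,135.3862) → (63.6653,153.0548)

[3] `<path>` open polyline, #008000→cut S802 F883: (9.6238,210.9168) → (52.2529,28.9779) → (83.4851,253.4140) → (31.0671,36.9898) → (64.6175,197.8860)

[4] `<path>` open polyline, #008000→cut S802 F883: (8.5309,76.9001) → (10.2826,255.9299) → (73.8570,145.4515) → (78.0857,29.6990)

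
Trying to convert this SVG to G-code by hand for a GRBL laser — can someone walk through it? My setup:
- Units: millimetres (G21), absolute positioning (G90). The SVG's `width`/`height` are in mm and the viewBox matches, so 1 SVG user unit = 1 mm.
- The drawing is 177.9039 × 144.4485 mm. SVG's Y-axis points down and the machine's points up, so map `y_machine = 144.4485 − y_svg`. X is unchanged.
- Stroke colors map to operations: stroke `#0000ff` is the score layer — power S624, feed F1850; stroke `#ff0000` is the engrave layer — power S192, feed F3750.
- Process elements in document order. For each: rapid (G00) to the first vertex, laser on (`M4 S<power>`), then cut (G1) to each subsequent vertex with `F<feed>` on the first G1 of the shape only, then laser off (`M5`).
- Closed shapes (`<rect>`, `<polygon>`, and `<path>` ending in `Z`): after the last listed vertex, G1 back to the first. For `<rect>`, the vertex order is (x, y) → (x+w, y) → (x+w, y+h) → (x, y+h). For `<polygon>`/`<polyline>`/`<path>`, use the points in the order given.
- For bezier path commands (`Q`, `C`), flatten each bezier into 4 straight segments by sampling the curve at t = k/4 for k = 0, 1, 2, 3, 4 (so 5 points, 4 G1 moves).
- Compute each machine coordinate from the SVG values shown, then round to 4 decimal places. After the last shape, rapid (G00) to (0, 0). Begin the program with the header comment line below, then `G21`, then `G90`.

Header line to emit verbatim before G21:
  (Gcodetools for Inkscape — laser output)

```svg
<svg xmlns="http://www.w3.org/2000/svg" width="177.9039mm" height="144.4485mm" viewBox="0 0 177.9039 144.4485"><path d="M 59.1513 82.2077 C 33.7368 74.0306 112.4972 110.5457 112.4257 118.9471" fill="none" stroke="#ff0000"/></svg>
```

(Gcodetools for Inkscape — laser output)
G21
G90
G00 X59.1513 Y62.2408
M4 S192
G1 X56.7637 Y61.1314 F3750
G1 X76.2849 Y50.0880
G1 X100.5578 Y35.9362
G1 X112.4257 Y25.5014
M5
G00 X0.0000 Y0.0000

Since the viewBox matches the mm dimensions, user units are millimetres directly. The only transform is the Y-flip y_m = 144.4485 − y_svg.

Shape 1 is a cubic bezier drawn with `<path>`. Its stroke #ff0000 means engrave at S192, F3750. After flipping Y the toolpath is (59.1513,62.2408) → (56.7637,61.1314) → (76.2849,50.0880) → (100.5578,35.9362) → (112.4257,25.5014).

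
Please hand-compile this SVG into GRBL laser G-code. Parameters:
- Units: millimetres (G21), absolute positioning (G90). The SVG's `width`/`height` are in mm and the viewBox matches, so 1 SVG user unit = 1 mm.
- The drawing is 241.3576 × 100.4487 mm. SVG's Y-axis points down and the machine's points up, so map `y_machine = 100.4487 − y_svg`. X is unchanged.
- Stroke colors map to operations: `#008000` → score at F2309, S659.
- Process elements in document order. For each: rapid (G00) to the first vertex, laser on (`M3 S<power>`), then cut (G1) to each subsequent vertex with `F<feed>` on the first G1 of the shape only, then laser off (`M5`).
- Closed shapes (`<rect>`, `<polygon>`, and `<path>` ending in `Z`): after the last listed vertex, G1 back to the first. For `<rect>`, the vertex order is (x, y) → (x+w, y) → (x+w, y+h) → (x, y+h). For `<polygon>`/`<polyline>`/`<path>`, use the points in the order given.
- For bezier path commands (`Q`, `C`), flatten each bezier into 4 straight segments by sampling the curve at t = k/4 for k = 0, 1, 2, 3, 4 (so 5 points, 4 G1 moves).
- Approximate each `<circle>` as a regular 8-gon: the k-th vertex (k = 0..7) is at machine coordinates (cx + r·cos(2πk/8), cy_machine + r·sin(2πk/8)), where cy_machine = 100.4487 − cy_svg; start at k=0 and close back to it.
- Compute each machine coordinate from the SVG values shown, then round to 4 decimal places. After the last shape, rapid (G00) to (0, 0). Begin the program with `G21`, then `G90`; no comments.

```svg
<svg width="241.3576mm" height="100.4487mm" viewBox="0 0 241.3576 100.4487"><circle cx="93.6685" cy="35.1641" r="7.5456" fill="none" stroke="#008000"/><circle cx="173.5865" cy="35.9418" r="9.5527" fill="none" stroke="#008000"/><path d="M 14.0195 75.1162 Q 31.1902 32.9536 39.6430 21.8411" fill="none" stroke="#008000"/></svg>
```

viewBox `0 0 241.3576 100.4487` with mm width/height → 1 unit = 1 mm. Flip: y_m = 100.4487 − y_svg.

**Shape 1** — `<circle>` circle, stroke `#008000` → score (S659, F2309). Machine vertices: (101.2141,65.2846) → (99.0040,70.6201) → (93.6685,72.8302) → (88.3330,70.6201) → (86.1229,65.2846) → (88.3330,59.9491) → (93.6685,57.7390) → (99.0040,59.9491) → (101.2141,65.2846). Closed: final G1 returns to the first vertex.

**Shape 2** — `<circle>` circle, stroke `#008000` → score (S659, F2309). Machine vertices: (183.1392,64.5069) → (180.3413,71.2617) → (173.5865,74.0596) → (166.8317,71.2617) → (164.0338,64.5069) → (166.8317,57.7521) → (173.5865,54.9542) → (180.3413,57.7521) → (183.1392,64.5069). Closed: final G1 returns to the first vertex.

**Shape 3** — `<path>` quadratic bezier, stroke `#008000` → score (S659, F2309). Control points (SVG): P0=(14.0195,75.1162), P1=(31.1902,32.9536), P2=(39.6430,21.8411); sampled at t=k/4. Machine vertices: (14.0195,25.3325) → (22.0600,44.4732) → (29.0107,59.7326) → (34.8717,71.1107) → (39.6430,78.6076). Open path.

G21
G90
G00 X101.2141 Y65.2846
M3 S659
G1 X99.0040 Y70.6201 F2309
G1 X93.6685 Y72.8302
G1 X88.3330 Y70.6201
G1 X86.1229 Y65.2846
G1 X88.3330 Y59.9491
G1 X93.6685 Y57.7390
G1 X99.0040 Y59.9491
G1 X101.2141 Y65.2846
M5
G00 X183.1392 Y64.5069
M3 S659
G1 X180.3413 Y71.2617 F2309
G1 X173.5865 Y74.0596
G1 X166.8317 Y71.2617
G1 X164.0338 Y64.5069
G1 X166.8317 Y57.7521
G1 X173.5865 Y54.9542
G1 X180.3413 Y57.7521
G1 X183.1392 Y64.5069
M5
G00 X14.0195 Y25.3325
M3 S659
G1 X22.0600 Y44.4732 F2309
G1 X29.0107 Y59.7326
G1 X34.8717 Y71.1107
G1 X39.6430 Y78.6076
M5
G00 X0.0000 Y0.0000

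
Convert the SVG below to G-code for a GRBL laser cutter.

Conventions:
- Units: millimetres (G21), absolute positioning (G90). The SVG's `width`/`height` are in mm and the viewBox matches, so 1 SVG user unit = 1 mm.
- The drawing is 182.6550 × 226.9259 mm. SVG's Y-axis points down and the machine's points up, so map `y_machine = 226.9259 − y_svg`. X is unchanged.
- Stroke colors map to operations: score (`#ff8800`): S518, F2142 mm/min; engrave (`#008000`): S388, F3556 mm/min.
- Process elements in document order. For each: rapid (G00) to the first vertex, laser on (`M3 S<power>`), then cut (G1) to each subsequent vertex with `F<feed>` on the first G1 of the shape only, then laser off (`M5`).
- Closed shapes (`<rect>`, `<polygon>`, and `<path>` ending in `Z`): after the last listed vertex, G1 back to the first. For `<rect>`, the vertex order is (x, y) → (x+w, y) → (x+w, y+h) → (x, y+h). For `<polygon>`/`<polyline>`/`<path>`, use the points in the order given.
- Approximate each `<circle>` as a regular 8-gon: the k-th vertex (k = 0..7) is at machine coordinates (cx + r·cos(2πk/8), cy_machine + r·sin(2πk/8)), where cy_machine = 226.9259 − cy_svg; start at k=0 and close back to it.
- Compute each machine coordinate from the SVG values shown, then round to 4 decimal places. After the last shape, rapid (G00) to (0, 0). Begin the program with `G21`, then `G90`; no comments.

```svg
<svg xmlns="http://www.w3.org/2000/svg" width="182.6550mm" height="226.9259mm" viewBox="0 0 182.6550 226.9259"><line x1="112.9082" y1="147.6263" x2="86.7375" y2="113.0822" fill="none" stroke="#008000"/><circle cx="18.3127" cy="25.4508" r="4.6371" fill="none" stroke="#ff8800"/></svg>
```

G21
G90
G00 X112.9082 Y79.2996
M3 S388
G1 X86.7375 Y113.8437 F3556
M5
G00 X22.9498 Y201.4751
M3 S518
G1 X21.5916 Y204.7540 F2142
G1 X18.3127 Y206.1122
G1 X15.0338 Y204.7540
G1 X13.6756 Y201.4751
G1 X15.0338 Y198.1962
G1 X18.3127 Y196.8380
G1 X21.5916 Y198.1962
G1 X22.9498 Y201.4751
M5
G00 X0.0000 Y0.0000

Since the viewBox matches the mm dimensions, user units are millimetres directly. The only transform is the Y-flip y_m = 226.9259 − y_svg.

Shape 1 is a line segment drawn with `<line>`. Its stroke #008000 means engrave at S388, F3556. After flipping Y the toolpath is (112.9082,79.2996) → (86.7375,113.8437).

Shape 2 is a circle drawn with `<circle>`. Its stroke #ff8800 means score at S518, F2142. After flipping Y the toolpath is (22.9498,201.4751) → (21.5916,204.7540) → (18.3127,206.1122) → (15.0338,204.7540) → (13.6756,201.4751) → (15.0338,198.1962) → (18.3127,196.8380) → (21.5916,198.1962) → (22.9498,201.4751), returning to the start.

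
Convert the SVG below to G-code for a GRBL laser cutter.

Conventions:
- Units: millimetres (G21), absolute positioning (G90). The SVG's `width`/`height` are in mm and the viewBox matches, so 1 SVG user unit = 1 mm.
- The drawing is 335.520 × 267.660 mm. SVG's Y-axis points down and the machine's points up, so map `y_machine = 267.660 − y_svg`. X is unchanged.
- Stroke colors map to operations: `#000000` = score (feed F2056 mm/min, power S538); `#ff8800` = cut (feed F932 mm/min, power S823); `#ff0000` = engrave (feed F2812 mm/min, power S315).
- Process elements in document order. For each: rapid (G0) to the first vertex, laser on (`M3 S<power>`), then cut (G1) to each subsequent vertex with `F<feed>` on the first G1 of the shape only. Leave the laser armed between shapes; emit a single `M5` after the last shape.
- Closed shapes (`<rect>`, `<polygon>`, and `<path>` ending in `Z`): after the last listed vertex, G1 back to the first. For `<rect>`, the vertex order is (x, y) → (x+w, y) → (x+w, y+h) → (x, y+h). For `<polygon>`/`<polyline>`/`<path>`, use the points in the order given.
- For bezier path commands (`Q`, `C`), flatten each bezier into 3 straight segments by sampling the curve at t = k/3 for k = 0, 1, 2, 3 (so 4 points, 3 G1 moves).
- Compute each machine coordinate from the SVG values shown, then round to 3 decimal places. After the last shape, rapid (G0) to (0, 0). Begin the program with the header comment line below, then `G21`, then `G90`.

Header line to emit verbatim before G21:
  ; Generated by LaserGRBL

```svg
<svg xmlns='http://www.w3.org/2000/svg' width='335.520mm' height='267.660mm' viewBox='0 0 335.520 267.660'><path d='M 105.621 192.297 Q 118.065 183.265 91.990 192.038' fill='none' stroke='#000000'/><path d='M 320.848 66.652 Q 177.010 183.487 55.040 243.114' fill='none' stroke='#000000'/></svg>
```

viewBox `0 0 335.520 267.660` with mm width/height → 1 unit = 1 mm. Flip: y_m = 267.660 − y_svg.

**Shape 1** — `<path>` quadratic bezier, stroke `#000000` → score (S538, F2056). Control points (SVG): P0=(105.621,192.297), P1=(118.065,183.265), P2=(91.990,192.038); sampled at t=k/3. Machine vertices: (105.621,75.363) → (109.637,79.406) → (105.093,79.492) → (91.990,75.622). Open path.

**Shape 2** — `<path>` quadratic bezier, stroke `#000000` → score (S538, F2056). Control points (SVG): P0=(320.848,66.652), P1=(177.010,183.487), P2=(55.040,243.114); sampled at t=k/3. Machine vertices: (320.848,201.008) → (227.386,129.474) → (138.783,70.654) → (55.040,24.546). Open path.

; Generated by LaserGRBL
G21
G90
G0 X105.621 Y75.363
M3 S538
G1 X109.637 Y79.406 F2056
G1 X105.093 Y79.492
G1 X91.990 Y75.622
G0 X320.848 Y201.008
M3 S538
G1 X227.386 Y129.474 F2056
G1 X138.783 Y70.654
G1 X55.040 Y24.546
M5
G0 X0.000 Y0.000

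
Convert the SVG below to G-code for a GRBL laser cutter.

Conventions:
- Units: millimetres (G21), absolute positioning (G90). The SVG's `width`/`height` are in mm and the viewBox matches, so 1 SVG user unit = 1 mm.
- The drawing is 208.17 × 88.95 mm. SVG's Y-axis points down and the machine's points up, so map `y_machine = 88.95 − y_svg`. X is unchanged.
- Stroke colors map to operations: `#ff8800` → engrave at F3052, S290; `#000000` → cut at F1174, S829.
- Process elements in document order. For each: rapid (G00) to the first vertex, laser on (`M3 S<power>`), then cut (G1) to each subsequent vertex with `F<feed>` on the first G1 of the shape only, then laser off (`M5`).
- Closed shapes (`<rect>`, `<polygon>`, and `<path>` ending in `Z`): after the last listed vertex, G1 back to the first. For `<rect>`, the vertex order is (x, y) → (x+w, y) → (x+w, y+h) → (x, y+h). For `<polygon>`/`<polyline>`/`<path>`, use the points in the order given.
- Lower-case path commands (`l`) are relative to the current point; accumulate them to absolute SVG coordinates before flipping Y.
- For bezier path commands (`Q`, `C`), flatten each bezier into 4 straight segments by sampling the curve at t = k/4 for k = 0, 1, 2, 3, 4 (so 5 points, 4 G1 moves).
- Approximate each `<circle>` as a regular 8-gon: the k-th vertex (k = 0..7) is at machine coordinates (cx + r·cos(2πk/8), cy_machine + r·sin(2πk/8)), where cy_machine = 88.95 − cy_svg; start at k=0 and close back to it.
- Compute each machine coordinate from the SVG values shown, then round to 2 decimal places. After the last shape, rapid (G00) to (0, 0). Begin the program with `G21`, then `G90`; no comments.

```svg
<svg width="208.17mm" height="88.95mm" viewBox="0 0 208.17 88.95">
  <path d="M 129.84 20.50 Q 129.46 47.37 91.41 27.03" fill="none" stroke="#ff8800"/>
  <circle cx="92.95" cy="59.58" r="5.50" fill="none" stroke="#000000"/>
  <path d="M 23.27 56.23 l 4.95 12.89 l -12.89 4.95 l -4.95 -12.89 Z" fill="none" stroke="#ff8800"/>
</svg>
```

viewBox `0 0 208.17 88.95` with mm width/height → 1 unit = 1 mm. Flip: y_m = 88.95 − y_svg.

**Shape 1** — `<path>` quadratic bezier, stroke `#ff8800` → engrave (S290, F3052). Control points (SVG): P0=(129.84,20.50), P1=(129.46,47.37), P2=(91.41,27.03); sampled at t=k/4. Machine vertices: (129.84,68.45) → (127.30,57.97) → (120.04,53.38) → (108.08,54.70) → (91.41,61.92). Open path.

**Shape 2** — `<circle>` circle, stroke `#000000` → cut (S829, F1174). Machine vertices: (98.45,29.37) → (96.84,33.26) → (92.95,34.87) → (89.06,33.26) → (87.45,29.37) → (89.06,25.48) → (92.95,23.87) → (96.84,25.48) → (98.45,29.37). Closed: final G1 returns to the first vertex.

**Shape 3** — `<path>` regular polygon, stroke `#ff8800` → engrave (S290, F3052). Machine vertices: (23.27,32.72) → (28.22,19.83) → (15.33,14.88) → (10.38,27.77) → (23.27,32.72). Closed: final G1 returns to the first vertex.

G21
G90
G00 X129.84 Y68.45
M3 S290
G1 X127.30 Y57.97 F3052
G1 X120.04 Y53.38
G1 X108.08 Y54.70
G1 X91.41 Y61.92
M5
G00 X98.45 Y29.37
M3 S829
G1 X96.84 Y33.26 F1174
G1 X92.95 Y34.87
G1 X89.06 Y33.26
G1 X87.45 Y29.37
G1 X89.06 Y25.48
G1 X92.95 Y23.87
G1 X96.84 Y25.48
G1 X98.45 Y29.37
M5
G00 X23.27 Y32.72
M3 S290
G1 X28.22 Y19.83 F3052
G1 X15.33 Y14.88
G1 X10.38 Y27.77
G1 X23.27 Y32.72
M5
G00 X0.00 Y0.00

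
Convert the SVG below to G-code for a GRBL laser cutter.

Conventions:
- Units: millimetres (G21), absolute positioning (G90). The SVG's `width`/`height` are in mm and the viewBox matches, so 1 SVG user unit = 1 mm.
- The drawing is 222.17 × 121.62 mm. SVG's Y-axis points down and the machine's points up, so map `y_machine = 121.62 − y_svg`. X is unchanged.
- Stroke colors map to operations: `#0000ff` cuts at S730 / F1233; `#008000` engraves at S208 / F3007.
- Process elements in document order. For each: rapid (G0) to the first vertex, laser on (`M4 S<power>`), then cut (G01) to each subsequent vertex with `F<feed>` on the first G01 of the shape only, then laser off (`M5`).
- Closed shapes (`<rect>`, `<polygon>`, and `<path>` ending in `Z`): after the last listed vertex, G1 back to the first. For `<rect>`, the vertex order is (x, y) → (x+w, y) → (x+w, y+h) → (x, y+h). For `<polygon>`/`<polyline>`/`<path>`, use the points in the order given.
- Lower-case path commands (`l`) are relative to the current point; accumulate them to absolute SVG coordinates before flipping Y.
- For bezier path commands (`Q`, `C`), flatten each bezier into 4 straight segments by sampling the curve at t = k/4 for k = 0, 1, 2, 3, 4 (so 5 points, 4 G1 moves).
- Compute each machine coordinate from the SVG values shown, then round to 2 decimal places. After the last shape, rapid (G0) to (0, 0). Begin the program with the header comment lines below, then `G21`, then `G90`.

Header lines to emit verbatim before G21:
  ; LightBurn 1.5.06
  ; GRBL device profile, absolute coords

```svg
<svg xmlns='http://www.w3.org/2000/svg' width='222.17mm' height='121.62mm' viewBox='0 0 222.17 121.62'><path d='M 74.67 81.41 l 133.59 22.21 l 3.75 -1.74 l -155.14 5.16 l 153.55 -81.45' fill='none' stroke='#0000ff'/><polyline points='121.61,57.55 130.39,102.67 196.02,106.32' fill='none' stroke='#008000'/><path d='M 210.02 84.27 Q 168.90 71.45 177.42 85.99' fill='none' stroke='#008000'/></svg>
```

; LightBurn 1.5.06
; GRBL device profile, absolute coords
G21
G90
G0 X74.67 Y40.21
M4 S730
G01 X208.26 Y18.00 F1233
G01 X212.01 Y19.74
G01 X56.87 Y14.58
G01 X210.42 Y96.03
M5
G0 X121.61 Y64.07
M4 S208
G01 X130.39 Y18.95 F3007
G01 X196.02 Y15.30
M5
G0 X210.02 Y37.35
M4 S208
G01 X192.56 Y42.05 F3007
G01 X181.31 Y43.33
G01 X176.26 Y41.19
G01 X177.42 Y35.63
M5
G0 X0.00 Y0.00

Since the viewBox matches the mm dimensions, user units are millimetres directly. The only transform is the Y-flip y_m = 121.62 − y_svg.

Shape 1 is a open polyline drawn with `<path>`. Its stroke #0000ff means cut at S730, F1233. After flipping Y the toolpath is (74.67,40.21) → (208.26,18.00) → (212.01,19.74) → (56.87,14.58) → (210.42,96.03).

Shape 2 is a open polyline drawn with `<polyline>`. Its stroke #008000 means engrave at S208, F3007. After flipping Y the toolpath is (121.61,64.07) → (130.39,18.95) → (196.02,15.30).

Shape 3 is a quadratic bezier drawn with `<path>`. Its stroke #008000 means engrave at S208, F3007. After flipping Y the toolpath is (210.02,37.35) → (192.56,42.05) → (181.31,43.33) → (176.26,41.19) → (177.42,35.63).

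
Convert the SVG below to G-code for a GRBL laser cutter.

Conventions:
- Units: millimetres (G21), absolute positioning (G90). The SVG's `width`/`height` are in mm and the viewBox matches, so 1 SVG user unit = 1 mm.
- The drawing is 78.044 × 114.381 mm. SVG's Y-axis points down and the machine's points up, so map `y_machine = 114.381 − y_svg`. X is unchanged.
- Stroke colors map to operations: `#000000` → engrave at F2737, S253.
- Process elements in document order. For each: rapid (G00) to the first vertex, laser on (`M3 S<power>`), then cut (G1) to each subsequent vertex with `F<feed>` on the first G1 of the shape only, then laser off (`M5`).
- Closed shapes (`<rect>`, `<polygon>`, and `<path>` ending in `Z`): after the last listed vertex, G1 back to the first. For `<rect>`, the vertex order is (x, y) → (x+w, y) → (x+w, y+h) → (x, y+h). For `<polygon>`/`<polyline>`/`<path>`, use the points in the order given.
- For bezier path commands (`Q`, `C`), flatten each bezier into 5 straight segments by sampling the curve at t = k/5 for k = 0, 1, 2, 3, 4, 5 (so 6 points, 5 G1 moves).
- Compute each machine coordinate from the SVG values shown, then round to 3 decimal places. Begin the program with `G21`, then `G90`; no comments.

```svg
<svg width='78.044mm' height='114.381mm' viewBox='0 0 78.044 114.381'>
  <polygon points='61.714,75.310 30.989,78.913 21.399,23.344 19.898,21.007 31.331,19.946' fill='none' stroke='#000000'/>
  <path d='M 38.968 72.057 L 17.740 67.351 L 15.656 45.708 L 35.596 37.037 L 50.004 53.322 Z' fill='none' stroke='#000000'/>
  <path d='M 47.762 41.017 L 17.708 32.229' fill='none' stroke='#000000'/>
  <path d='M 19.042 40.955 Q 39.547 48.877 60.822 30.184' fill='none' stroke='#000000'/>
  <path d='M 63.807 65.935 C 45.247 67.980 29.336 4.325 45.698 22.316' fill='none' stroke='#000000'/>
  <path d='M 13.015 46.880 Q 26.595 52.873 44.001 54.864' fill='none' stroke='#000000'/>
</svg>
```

G21
G90
G00 X61.714 Y39.071
M3 S253
G1 X30.989 Y35.468 F2737
G1 X21.399 Y91.037
G1 X19.898 Y93.374
G1 X31.331 Y94.435
G1 X61.714 Y39.071
M5
G00 X38.968 Y42.324
M3 S253
G1 X17.740 Y47.030 F2737
G1 X15.656 Y68.673
G1 X35.596 Y77.344
G1 X50.004 Y61.059
G1 X38.968 Y42.324
M5
G00 X47.762 Y73.364
M3 S253
G1 X17.708 Y82.152 F2737
M5
G00 X19.042 Y73.426
M3 S253
G1 X27.275 Y71.322 F2737
G1 X35.569 Y71.347
G1 X43.925 Y73.501
G1 X52.343 Y77.784
G1 X60.822 Y84.197
M5
G00 X63.807 Y48.446
M3 S253
G1 X53.226 Y53.924 F2737
G1 X44.702 Y68.098
G1 X39.659 Y83.894
G1 X39.517 Y94.241
G1 X45.698 Y92.065
M5
G00 X13.015 Y67.501
M3 S253
G1 X18.600 Y65.264 F2737
G1 X24.491 Y63.347
G1 X30.688 Y61.750
G1 X37.192 Y60.473
G1 X44.001 Y59.517
M5

viewBox `0 0 78.044 114.381` with mm width/height → 1 unit = 1 mm. Flip: y_m = 114.381 − y_svg.

**Shape 1** — `<polygon>` closed polygon, stroke `#000000` → engrave (S253, F2737). Machine vertices: (61.714,39.071) → (30.989,35.468) → (21.399,91.037) → (19.898,93.374) → (31.331,94.435) → (61.714,39.071). Closed: final G1 returns to the first vertex.

**Shape 2** — `<path>` regular polygon, stroke `#000000` → engrave (S253, F2737). Machine vertices: (38.968,42.324) → (17.740,47.030) → (15.656,68.673) → (35.596,77.344) → (50.004,61.059) → (38.968,42.324). Closed: final G1 returns to the first vertex.

**Shape 3** — `<path>` line segment, stroke `#000000` → engrave (S253, F2737). Machine vertices: (47.762,73.364) → (17.708,82.152). Open path.

**Shape 4** — `<path>` quadratic bezier, stroke `#000000` → engrave (S253, F2737). Control points (SVG): P0=(19.042,40.955), P1=(39.547,48.877), P2=(60.822,30.184); sampled at t=k/5. Machine vertices: (19.042,73.426) → (27.275,71.322) → (35.569,71.347) → (43.925,73.501) → (52.343,77.784) → (60.822,84.197). Open path.

**Shape 5** — `<path>` cubic bezier, stroke `#000000` → engrave (S253, F2737). Control points (SVG): P0=(63.807,65.935), P1=(45.247,67.980), P2=(29.336,4.325), P3=(45.698,22.316); sampled at t=k/5. Machine vertices: (63.807,48.446) → (53.226,53.924) → (44.702,68.098) → (39.659,83.894) → (39.517,94.241) → (45.698,92.065). Open path.

**Shape 6** — `<path>` quadratic bezier, stroke `#000000` → engrave (S253, F2737). Control points (SVG): P0=(13.015,46.880), P1=(26.595,52.873), P2=(44.001,54.864); sampled at t=k/5. Machine vertices: (13.015,67.501) → (18.600,65.264) → (24.491,63.347) → (30.688,61.750) → (37.192,60.473) → (44.001,59.517). Open path.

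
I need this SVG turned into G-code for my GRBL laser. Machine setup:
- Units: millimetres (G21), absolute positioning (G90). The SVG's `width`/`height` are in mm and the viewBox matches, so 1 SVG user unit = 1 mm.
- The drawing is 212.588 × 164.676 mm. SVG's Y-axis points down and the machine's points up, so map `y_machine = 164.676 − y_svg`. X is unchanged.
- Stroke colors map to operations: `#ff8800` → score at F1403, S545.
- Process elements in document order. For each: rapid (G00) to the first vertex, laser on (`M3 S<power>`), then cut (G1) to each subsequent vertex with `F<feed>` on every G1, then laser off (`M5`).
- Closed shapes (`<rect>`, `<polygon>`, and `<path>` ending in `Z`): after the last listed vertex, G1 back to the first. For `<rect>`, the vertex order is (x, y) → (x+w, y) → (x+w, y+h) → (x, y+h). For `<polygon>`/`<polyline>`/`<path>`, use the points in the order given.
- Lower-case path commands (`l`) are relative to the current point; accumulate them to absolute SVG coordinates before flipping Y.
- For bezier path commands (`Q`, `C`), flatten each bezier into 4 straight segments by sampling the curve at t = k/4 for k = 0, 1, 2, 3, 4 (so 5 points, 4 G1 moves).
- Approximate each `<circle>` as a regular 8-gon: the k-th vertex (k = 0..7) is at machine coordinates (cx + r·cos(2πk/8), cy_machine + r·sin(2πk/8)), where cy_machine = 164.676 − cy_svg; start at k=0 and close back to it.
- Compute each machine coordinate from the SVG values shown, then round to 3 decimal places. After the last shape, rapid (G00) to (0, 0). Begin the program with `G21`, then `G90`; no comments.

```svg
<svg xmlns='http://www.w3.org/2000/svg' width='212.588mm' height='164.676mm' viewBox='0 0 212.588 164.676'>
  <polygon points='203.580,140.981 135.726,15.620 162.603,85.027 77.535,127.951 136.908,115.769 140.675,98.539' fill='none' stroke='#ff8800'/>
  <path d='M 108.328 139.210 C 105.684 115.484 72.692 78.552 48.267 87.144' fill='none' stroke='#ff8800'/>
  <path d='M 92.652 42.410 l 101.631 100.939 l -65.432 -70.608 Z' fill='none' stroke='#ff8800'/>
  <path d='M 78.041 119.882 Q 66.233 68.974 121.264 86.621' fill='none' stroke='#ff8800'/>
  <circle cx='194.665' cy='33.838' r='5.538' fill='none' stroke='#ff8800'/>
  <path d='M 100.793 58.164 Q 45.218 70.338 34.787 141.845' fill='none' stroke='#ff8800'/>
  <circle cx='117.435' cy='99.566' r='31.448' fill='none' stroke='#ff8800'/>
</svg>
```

G21
G90
G00 X203.580 Y23.695
M3 S545
G1 X135.726 Y149.056 F1403
G1 X162.603 Y79.649 F1403
G1 X77.535 Y36.725 F1403
G1 X136.908 Y48.907 F1403
G1 X140.675 Y66.137 F1403
G1 X203.580 Y23.695 F1403
M5
G00 X108.328 Y25.466
M3 S545
G1 X101.263 Y44.819 F1403
G1 X86.465 Y63.618 F1403
G1 X67.584 Y76.358 F1403
G1 X48.267 Y77.532 F1403
M5
G00 X92.652 Y122.266
M3 S545
G1 X194.283 Y21.327 F1403
G1 X128.851 Y91.935 F1403
G1 X92.652 Y122.266 F1403
M5
G00 X78.041 Y44.794
M3 S545
G1 X76.314 Y65.963 F1403
G1 X82.943 Y78.563 F1403
G1 X97.926 Y82.594 F1403
G1 X121.264 Y78.055 F1403
M5
G00 X200.203 Y130.838
M3 S545
G1 X198.581 Y134.754 F1403
G1 X194.665 Y136.376 F1403
G1 X190.749 Y134.754 F1403
G1 X189.127 Y130.838 F1403
G1 X190.749 Y126.922 F1403
G1 X194.665 Y125.300 F1403
G1 X198.581 Y126.922 F1403
G1 X200.203 Y130.838 F1403
M5
G00 X100.793 Y106.512
M3 S545
G1 X75.827 Y96.717 F1403
G1 X56.504 Y79.505 F1403
G1 X42.824 Y54.876 F1403
G1 X34.787 Y22.831 F1403
M5
G00 X148.883 Y65.110
M3 S545
G1 X139.672 Y87.347 F1403
G1 X117.435 Y96.558 F1403
G1 X95.198 Y87.347 F1403
G1 X85.987 Y65.110 F1403
G1 X95.198 Y42.873 F1403
G1 X117.435 Y33.662 F1403
G1 X139.672 Y42.873 F1403
G1 X148.883 Y65.110 F1403
M5
G00 X0.000 Y0.000

Since the viewBox matches the mm dimensions, user units are millimetres directly. The only transform is the Y-flip y_m = 164.676 − y_svg.

Shape 1 is a closed polygon drawn with `<polygon>`. Its stroke #ff8800 means score at S545, F1403. After flipping Y the toolpath is (203.580,23.695) → (135.726,149.056) → (162.603,79.649) → (77.535,36.725) → (136.908,48.907) → (140.675,66.137) → (203.580,23.695), returning to the start.

Shape 2 is a cubic bezier drawn with `<path>`. Its stroke #ff8800 means score at S545, F1403. After flipping Y the toolpath is (108.328,25.466) → (101.263,44.819) → (86.465,63.618) → (67.584,76.358) → (48.267,77.532).

Shape 3 is a closed polygon drawn with `<path>`. Its stroke #ff8800 means score at S545, F1403. After flipping Y the toolpath is (92.652,122.266) → (194.283,21.327) → (128.851,91.935) → (92.652,122.266), returning to the start.

Shape 4 is a quadratic bezier drawn with `<path>`. Its stroke #ff8800 means score at S545, F1403. After flipping Y the toolpath is (78.041,44.794) → (76.314,65.963) → (82.943,78.563) → (97.926,82.594) → (121.264,78.055).

Shape 5 is a circle drawn with `<circle>`. Its stroke #ff8800 means score at S545, F1403. After flipping Y the toolpath is (200.203,130.838) → (198.581,134.754) → (194.665,136.376) → (190.749,134.754) → (189.127,130.838) → (190.749,126.922) → (194.665,125.300) → (198.581,126.922) → (200.203,130.838), returning to the start.

Shape 6 is a quadratic bezier drawn with `<path>`. Its stroke #ff8800 means score at S545, F1403. After flipping Y the toolpath is (100.793,106.512) → (75.827,96.717) → (56.504,79.505) → (42.824,54.876) → (34.787,22.831).

Shape 7 is a circle drawn with `<circle>`. Its stroke #ff8800 means score at S545, F1403. After flipping Y the toolpath is (148.883,65.110) → (139.672,87.347) → (117.435,96.558) → (95.198,87.347) → (85.987,65.110) → (95.198,42.873) → (117.435,33.662) → (139.672,42.873) → (148.883,65.110), returning to the start.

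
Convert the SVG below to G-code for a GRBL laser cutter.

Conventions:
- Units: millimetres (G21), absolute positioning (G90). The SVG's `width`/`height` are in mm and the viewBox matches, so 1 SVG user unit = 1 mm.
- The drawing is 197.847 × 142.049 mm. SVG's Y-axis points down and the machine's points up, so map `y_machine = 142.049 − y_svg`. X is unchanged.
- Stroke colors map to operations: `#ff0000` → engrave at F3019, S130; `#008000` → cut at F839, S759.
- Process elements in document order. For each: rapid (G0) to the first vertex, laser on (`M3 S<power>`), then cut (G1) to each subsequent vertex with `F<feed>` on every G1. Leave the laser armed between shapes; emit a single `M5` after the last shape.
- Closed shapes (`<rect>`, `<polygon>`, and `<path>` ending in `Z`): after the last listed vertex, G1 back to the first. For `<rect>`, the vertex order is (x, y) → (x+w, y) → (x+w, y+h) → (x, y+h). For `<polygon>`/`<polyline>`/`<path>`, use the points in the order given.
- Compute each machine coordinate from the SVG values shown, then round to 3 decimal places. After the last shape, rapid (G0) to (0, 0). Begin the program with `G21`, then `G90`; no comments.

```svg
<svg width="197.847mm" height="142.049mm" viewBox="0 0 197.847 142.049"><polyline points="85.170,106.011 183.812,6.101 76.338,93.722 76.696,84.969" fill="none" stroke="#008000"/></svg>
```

Since the viewBox matches the mm dimensions, user units are millimetres directly. The only transform is the Y-flip y_m = 142.049 − y_svg.

Shape 1 is a open polyline drawn with `<polyline>`. Its stroke #008000 means cut at S759, F839. After flipping Y the toolpath is (85.170,36.038) → (183.812,135.948) → (76.338,48.327) → (76.696,57.080).

G21
G90
G0 X85.170 Y36.038
M3 S759
G1 X183.812 Y135.948 F839
G1 X76.338 Y48.327 F839
G1 X76.696 Y57.080 F839
M5
G0 X0.000 Y0.000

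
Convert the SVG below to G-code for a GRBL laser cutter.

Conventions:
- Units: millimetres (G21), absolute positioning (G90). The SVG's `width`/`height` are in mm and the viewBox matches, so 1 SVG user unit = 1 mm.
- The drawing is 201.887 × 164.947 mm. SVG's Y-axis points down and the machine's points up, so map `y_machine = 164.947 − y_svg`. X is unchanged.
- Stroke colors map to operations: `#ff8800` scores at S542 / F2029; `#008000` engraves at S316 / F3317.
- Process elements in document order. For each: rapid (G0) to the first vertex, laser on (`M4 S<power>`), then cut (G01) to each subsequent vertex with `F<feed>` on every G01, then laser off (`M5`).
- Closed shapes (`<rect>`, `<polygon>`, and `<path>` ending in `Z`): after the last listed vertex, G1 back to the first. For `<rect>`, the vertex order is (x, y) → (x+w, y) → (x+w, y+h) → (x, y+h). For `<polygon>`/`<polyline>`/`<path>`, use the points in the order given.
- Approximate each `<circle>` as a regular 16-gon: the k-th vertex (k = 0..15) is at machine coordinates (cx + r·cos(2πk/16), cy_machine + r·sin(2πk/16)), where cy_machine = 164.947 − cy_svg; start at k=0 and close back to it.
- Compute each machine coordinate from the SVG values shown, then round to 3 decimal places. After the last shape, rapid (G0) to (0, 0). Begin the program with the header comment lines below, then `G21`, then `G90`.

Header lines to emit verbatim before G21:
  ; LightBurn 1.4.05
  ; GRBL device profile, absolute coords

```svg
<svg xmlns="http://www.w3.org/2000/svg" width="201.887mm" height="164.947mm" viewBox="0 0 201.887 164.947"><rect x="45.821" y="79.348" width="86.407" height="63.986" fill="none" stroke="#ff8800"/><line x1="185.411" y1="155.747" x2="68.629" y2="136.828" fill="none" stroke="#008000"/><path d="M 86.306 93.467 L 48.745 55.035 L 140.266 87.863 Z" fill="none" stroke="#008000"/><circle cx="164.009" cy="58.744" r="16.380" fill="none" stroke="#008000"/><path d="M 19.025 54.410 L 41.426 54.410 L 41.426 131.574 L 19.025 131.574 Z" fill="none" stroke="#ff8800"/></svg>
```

1 u = 1 mm; y_m = 164.947 − y.

[1] `<rect>` rectangle, #ff8800→score S542 F2029: (45.821,85.599) → (132.228,85.599) → (132.228,21.613) → (45.821,21.613) → (45.821,85.599) (closed)

[2] `<line>` line segment, #008000→engrave S316 F3317: (185.411,9.200) → (68.629,28.119)

[3] `<path>` closed polygon, #008000→engrave S316 F3317: (86.306,71.480) → (48.745,109.912) → (140.266,77.084) → (86.306,71.480) (closed)

[4] `<circle>` circle, #008000→engrave S316 F3317: (180.389,106.203) → (179.142,112.471) → (175.591,117.785) → (170.277,121.336) → (164.009,122.583) → (157.741,121.336) → (152.427,117.785) → (148.876,112.471) → (147.629,106.203) → (148.876,99.935) → (152.427,94.621) → (157.741,91.070) → (164.009,89.823) → (170.277,91.070) → (175.591,94.621) → (179.142,99.935) → (180.389,106.203) (closed)

[5] `<path>` rectangle, #ff8800→score S542 F2029: (19.025,110.537) → (41.426,110.537) → (41.426,33.373) → (19.025,33.373) → (19.025,110.537) (closed)

; LightBurn 1.4.05
; GRBL device profile, absolute coords
G21
G90
G0 X45.821 Y85.599
M4 S542
G01 X132.228 Y85.599 F2029
G01 X132.228 Y21.613 F2029
G01 X45.821 Y21.613 F2029
G01 X45.821 Y85.599 F2029
M5
G0 X185.411 Y9.200
M4 S316
G01 X68.629 Y28.119 F3317
M5
G0 X86.306 Y71.480
M4 S316
G01 X48.745 Y109.912 F3317
G01 X140.266 Y77.084 F3317
G01 X86.306 Y71.480 F3317
M5
G0 X180.389 Y106.203
M4 S316
G01 X179.142 Y112.471 F3317
G01 X175.591 Y117.785 F3317
G01 X170.277 Y121.336 F3317
G01 X164.009 Y122.583 F3317
G01 X157.741 Y121.336 F3317
G01 X152.427 Y117.785 F3317
G01 X148.876 Y112.471 F3317
G01 X147.629 Y106.203 F3317
G01 X148.876 Y99.935 F3317
G01 X152.427 Y94.621 F3317
G01 X157.741 Y91.070 F3317
G01 X164.009 Y89.823 F3317
G01 X170.277 Y91.070 F3317
G01 X175.591 Y94.621 F3317
G01 X179.142 Y99.935 F3317
G01 X180.389 Y106.203 F3317
M5
G0 X19.025 Y110.537
M4 S542
G01 X41.426 Y110.537 F2029
G01 X41.426 Y33.373 F2029
G01 X19.025 Y33.373 F2029
G01 X19.025 Y110.537 F2029
M5
G0 X0.000 Y0.000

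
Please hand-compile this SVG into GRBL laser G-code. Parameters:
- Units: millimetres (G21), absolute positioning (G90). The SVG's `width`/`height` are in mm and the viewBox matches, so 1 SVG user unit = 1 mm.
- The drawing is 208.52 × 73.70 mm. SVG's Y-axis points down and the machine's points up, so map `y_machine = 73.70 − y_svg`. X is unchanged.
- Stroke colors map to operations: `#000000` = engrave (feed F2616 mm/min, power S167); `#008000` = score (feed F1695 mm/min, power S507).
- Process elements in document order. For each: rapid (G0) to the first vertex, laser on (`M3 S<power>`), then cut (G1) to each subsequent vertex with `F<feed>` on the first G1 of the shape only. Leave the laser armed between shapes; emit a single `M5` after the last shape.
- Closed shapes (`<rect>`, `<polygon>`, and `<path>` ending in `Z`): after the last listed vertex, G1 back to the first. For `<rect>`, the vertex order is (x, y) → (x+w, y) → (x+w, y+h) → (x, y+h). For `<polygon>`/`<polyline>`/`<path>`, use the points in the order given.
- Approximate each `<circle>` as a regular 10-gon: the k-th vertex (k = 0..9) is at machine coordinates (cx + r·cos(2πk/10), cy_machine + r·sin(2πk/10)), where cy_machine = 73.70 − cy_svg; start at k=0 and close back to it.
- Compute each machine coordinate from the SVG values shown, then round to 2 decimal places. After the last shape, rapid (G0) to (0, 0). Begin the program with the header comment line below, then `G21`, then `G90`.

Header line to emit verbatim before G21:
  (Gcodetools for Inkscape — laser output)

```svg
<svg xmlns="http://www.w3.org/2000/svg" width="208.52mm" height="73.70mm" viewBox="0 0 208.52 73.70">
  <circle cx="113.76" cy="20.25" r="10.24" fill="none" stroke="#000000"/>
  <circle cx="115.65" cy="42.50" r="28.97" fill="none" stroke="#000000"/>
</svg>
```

Since the viewBox matches the mm dimensions, user units are millimetres directly. The only transform is the Y-flip y_m = 73.70 − y_svg.

Shape 1 is a circle drawn with `<circle>`. Its stroke #000000 means engrave at S167, F2616. After flipping Y the toolpath is (124.00,53.45) → (122.04,59.47) → (116.92,63.19) → (110.60,63.19) → (105.48,59.47) → (103.52,53.45) → (105.48,47.43) → (110.60,43.71) → (116.92,43.71) → (122.04,47.43) → (124.00,53.45), returning to the start.

Shape 2 is a circle drawn with `<circle>`. Its stroke #000000 means engrave at S167, F2616. After flipping Y the toolpath is (144.62,31.20) → (139.09,48.23) → (124.60,58.75) → (106.70,58.75) → (92.21,48.23) → (86.68,31.20) → (92.21,14.17) → (106.70,3.65) → (124.60,3.65) → (139.09,14.17) → (144.62,31.20), returning to the start.

(Gcodetools for Inkscape — laser output)
G21
G90
G0 X124.00 Y53.45
M3 S167
G1 X122.04 Y59.47 F2616
G1 X116.92 Y63.19
G1 X110.60 Y63.19
G1 X105.48 Y59.47
G1 X103.52 Y53.45
G1 X105.48 Y47.43
G1 X110.60 Y43.71
G1 X116.92 Y43.71
G1 X122.04 Y47.43
G1 X124.00 Y53.45
G0 X144.62 Y31.20
M3 S167
G1 X139.09 Y48.23 F2616
G1 X124.60 Y58.75
G1 X106.70 Y58.75
G1 X92.21 Y48.23
G1 X86.68 Y31.20
G1 X92.21 Y14.17
G1 X106.70 Y3.65
G1 X124.60 Y3.65
G1 X139.09 Y14.17
G1 X144.62 Y31.20
M5
G0 X0.00 Y0.00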